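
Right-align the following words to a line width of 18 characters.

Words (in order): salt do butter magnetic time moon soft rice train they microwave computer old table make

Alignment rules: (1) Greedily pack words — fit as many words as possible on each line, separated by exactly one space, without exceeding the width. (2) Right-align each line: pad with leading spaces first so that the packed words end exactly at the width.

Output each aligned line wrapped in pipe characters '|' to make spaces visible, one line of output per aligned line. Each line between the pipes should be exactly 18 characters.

Answer: |    salt do butter|
|magnetic time moon|
|   soft rice train|
|    they microwave|
|computer old table|
|              make|

Derivation:
Line 1: ['salt', 'do', 'butter'] (min_width=14, slack=4)
Line 2: ['magnetic', 'time', 'moon'] (min_width=18, slack=0)
Line 3: ['soft', 'rice', 'train'] (min_width=15, slack=3)
Line 4: ['they', 'microwave'] (min_width=14, slack=4)
Line 5: ['computer', 'old', 'table'] (min_width=18, slack=0)
Line 6: ['make'] (min_width=4, slack=14)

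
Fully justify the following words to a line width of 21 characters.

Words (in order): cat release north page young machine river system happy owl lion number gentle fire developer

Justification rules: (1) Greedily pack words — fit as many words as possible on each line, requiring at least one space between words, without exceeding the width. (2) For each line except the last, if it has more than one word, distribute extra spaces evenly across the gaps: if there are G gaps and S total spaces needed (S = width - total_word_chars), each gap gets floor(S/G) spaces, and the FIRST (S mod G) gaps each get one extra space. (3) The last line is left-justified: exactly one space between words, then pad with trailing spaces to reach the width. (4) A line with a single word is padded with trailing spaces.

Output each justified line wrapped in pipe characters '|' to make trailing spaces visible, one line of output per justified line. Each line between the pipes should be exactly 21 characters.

Line 1: ['cat', 'release', 'north'] (min_width=17, slack=4)
Line 2: ['page', 'young', 'machine'] (min_width=18, slack=3)
Line 3: ['river', 'system', 'happy'] (min_width=18, slack=3)
Line 4: ['owl', 'lion', 'number'] (min_width=15, slack=6)
Line 5: ['gentle', 'fire', 'developer'] (min_width=21, slack=0)

Answer: |cat   release   north|
|page   young  machine|
|river   system  happy|
|owl    lion    number|
|gentle fire developer|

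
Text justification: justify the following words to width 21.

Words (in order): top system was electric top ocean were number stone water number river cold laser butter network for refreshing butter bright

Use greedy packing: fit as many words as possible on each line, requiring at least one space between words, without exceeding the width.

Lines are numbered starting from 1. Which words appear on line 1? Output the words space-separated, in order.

Answer: top system was

Derivation:
Line 1: ['top', 'system', 'was'] (min_width=14, slack=7)
Line 2: ['electric', 'top', 'ocean'] (min_width=18, slack=3)
Line 3: ['were', 'number', 'stone'] (min_width=17, slack=4)
Line 4: ['water', 'number', 'river'] (min_width=18, slack=3)
Line 5: ['cold', 'laser', 'butter'] (min_width=17, slack=4)
Line 6: ['network', 'for'] (min_width=11, slack=10)
Line 7: ['refreshing', 'butter'] (min_width=17, slack=4)
Line 8: ['bright'] (min_width=6, slack=15)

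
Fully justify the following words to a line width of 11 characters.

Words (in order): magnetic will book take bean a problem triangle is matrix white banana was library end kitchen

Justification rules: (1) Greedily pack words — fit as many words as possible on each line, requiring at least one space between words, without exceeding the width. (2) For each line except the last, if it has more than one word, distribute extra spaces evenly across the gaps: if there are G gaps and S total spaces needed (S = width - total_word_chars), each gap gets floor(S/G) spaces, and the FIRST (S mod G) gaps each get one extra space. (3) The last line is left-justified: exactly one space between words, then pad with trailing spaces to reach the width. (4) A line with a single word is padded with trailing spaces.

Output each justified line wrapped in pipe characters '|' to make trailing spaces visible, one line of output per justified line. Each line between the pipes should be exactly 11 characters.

Line 1: ['magnetic'] (min_width=8, slack=3)
Line 2: ['will', 'book'] (min_width=9, slack=2)
Line 3: ['take', 'bean', 'a'] (min_width=11, slack=0)
Line 4: ['problem'] (min_width=7, slack=4)
Line 5: ['triangle', 'is'] (min_width=11, slack=0)
Line 6: ['matrix'] (min_width=6, slack=5)
Line 7: ['white'] (min_width=5, slack=6)
Line 8: ['banana', 'was'] (min_width=10, slack=1)
Line 9: ['library', 'end'] (min_width=11, slack=0)
Line 10: ['kitchen'] (min_width=7, slack=4)

Answer: |magnetic   |
|will   book|
|take bean a|
|problem    |
|triangle is|
|matrix     |
|white      |
|banana  was|
|library end|
|kitchen    |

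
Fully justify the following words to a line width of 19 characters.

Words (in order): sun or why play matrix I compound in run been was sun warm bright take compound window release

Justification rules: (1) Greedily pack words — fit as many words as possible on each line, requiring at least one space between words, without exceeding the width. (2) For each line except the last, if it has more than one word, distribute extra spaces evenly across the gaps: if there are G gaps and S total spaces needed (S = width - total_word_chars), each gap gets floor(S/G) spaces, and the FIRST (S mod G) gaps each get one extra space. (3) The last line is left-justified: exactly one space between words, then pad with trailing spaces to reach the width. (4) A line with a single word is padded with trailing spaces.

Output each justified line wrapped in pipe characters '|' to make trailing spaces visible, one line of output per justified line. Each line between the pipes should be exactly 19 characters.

Line 1: ['sun', 'or', 'why', 'play'] (min_width=15, slack=4)
Line 2: ['matrix', 'I', 'compound'] (min_width=17, slack=2)
Line 3: ['in', 'run', 'been', 'was', 'sun'] (min_width=19, slack=0)
Line 4: ['warm', 'bright', 'take'] (min_width=16, slack=3)
Line 5: ['compound', 'window'] (min_width=15, slack=4)
Line 6: ['release'] (min_width=7, slack=12)

Answer: |sun   or  why  play|
|matrix  I  compound|
|in run been was sun|
|warm   bright  take|
|compound     window|
|release            |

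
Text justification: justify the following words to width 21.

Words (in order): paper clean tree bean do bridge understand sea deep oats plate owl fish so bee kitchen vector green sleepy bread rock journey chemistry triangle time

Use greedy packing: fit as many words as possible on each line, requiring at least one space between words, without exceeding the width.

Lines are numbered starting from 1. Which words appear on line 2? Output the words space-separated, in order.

Answer: do bridge understand

Derivation:
Line 1: ['paper', 'clean', 'tree', 'bean'] (min_width=21, slack=0)
Line 2: ['do', 'bridge', 'understand'] (min_width=20, slack=1)
Line 3: ['sea', 'deep', 'oats', 'plate'] (min_width=19, slack=2)
Line 4: ['owl', 'fish', 'so', 'bee'] (min_width=15, slack=6)
Line 5: ['kitchen', 'vector', 'green'] (min_width=20, slack=1)
Line 6: ['sleepy', 'bread', 'rock'] (min_width=17, slack=4)
Line 7: ['journey', 'chemistry'] (min_width=17, slack=4)
Line 8: ['triangle', 'time'] (min_width=13, slack=8)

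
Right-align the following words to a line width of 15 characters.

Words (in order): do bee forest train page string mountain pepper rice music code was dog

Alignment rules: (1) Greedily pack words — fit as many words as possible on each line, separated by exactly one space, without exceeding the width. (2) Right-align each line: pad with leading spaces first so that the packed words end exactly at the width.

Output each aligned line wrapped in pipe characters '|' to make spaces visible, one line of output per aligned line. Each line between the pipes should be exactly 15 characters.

Line 1: ['do', 'bee', 'forest'] (min_width=13, slack=2)
Line 2: ['train', 'page'] (min_width=10, slack=5)
Line 3: ['string', 'mountain'] (min_width=15, slack=0)
Line 4: ['pepper', 'rice'] (min_width=11, slack=4)
Line 5: ['music', 'code', 'was'] (min_width=14, slack=1)
Line 6: ['dog'] (min_width=3, slack=12)

Answer: |  do bee forest|
|     train page|
|string mountain|
|    pepper rice|
| music code was|
|            dog|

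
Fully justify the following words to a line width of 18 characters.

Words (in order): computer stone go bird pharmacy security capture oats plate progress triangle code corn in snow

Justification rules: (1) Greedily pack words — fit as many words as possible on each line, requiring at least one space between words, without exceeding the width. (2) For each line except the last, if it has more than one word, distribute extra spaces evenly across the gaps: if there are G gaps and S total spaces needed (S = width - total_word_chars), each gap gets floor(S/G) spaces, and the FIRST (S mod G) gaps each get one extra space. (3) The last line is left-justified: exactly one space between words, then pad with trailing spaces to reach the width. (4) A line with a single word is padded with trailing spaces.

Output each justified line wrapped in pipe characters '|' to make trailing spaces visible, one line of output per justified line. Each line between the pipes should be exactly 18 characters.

Answer: |computer  stone go|
|bird      pharmacy|
|security   capture|
|oats         plate|
|progress  triangle|
|code corn in snow |

Derivation:
Line 1: ['computer', 'stone', 'go'] (min_width=17, slack=1)
Line 2: ['bird', 'pharmacy'] (min_width=13, slack=5)
Line 3: ['security', 'capture'] (min_width=16, slack=2)
Line 4: ['oats', 'plate'] (min_width=10, slack=8)
Line 5: ['progress', 'triangle'] (min_width=17, slack=1)
Line 6: ['code', 'corn', 'in', 'snow'] (min_width=17, slack=1)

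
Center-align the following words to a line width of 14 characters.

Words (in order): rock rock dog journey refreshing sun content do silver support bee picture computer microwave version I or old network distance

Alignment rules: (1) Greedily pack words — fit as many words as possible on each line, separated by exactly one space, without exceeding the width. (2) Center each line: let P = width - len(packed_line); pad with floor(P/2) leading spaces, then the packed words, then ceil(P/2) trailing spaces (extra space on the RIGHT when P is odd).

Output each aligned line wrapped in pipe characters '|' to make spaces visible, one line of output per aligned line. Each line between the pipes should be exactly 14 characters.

Answer: |rock rock dog |
|   journey    |
|refreshing sun|
|  content do  |
|silver support|
| bee picture  |
|   computer   |
|  microwave   |
| version I or |
| old network  |
|   distance   |

Derivation:
Line 1: ['rock', 'rock', 'dog'] (min_width=13, slack=1)
Line 2: ['journey'] (min_width=7, slack=7)
Line 3: ['refreshing', 'sun'] (min_width=14, slack=0)
Line 4: ['content', 'do'] (min_width=10, slack=4)
Line 5: ['silver', 'support'] (min_width=14, slack=0)
Line 6: ['bee', 'picture'] (min_width=11, slack=3)
Line 7: ['computer'] (min_width=8, slack=6)
Line 8: ['microwave'] (min_width=9, slack=5)
Line 9: ['version', 'I', 'or'] (min_width=12, slack=2)
Line 10: ['old', 'network'] (min_width=11, slack=3)
Line 11: ['distance'] (min_width=8, slack=6)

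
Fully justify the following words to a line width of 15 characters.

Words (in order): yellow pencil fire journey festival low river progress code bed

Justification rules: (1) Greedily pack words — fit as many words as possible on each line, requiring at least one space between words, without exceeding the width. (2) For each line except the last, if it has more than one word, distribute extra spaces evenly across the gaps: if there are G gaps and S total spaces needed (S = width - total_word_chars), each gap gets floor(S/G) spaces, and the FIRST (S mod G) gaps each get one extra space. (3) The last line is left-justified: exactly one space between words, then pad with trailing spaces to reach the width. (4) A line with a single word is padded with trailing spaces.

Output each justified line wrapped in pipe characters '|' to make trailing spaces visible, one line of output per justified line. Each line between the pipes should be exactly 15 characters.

Line 1: ['yellow', 'pencil'] (min_width=13, slack=2)
Line 2: ['fire', 'journey'] (min_width=12, slack=3)
Line 3: ['festival', 'low'] (min_width=12, slack=3)
Line 4: ['river', 'progress'] (min_width=14, slack=1)
Line 5: ['code', 'bed'] (min_width=8, slack=7)

Answer: |yellow   pencil|
|fire    journey|
|festival    low|
|river  progress|
|code bed       |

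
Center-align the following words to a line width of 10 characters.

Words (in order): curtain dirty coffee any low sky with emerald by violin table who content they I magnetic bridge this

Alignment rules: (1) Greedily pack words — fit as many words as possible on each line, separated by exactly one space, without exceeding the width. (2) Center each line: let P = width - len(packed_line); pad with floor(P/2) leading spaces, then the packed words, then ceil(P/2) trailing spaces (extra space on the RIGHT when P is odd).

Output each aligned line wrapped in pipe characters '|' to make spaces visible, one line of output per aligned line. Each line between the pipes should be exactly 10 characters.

Line 1: ['curtain'] (min_width=7, slack=3)
Line 2: ['dirty'] (min_width=5, slack=5)
Line 3: ['coffee', 'any'] (min_width=10, slack=0)
Line 4: ['low', 'sky'] (min_width=7, slack=3)
Line 5: ['with'] (min_width=4, slack=6)
Line 6: ['emerald', 'by'] (min_width=10, slack=0)
Line 7: ['violin'] (min_width=6, slack=4)
Line 8: ['table', 'who'] (min_width=9, slack=1)
Line 9: ['content'] (min_width=7, slack=3)
Line 10: ['they', 'I'] (min_width=6, slack=4)
Line 11: ['magnetic'] (min_width=8, slack=2)
Line 12: ['bridge'] (min_width=6, slack=4)
Line 13: ['this'] (min_width=4, slack=6)

Answer: | curtain  |
|  dirty   |
|coffee any|
| low sky  |
|   with   |
|emerald by|
|  violin  |
|table who |
| content  |
|  they I  |
| magnetic |
|  bridge  |
|   this   |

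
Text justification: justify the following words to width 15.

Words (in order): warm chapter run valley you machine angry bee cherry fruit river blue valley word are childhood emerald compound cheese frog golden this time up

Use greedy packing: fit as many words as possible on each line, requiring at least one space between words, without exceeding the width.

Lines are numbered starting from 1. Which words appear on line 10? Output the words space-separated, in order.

Line 1: ['warm', 'chapter'] (min_width=12, slack=3)
Line 2: ['run', 'valley', 'you'] (min_width=14, slack=1)
Line 3: ['machine', 'angry'] (min_width=13, slack=2)
Line 4: ['bee', 'cherry'] (min_width=10, slack=5)
Line 5: ['fruit', 'river'] (min_width=11, slack=4)
Line 6: ['blue', 'valley'] (min_width=11, slack=4)
Line 7: ['word', 'are'] (min_width=8, slack=7)
Line 8: ['childhood'] (min_width=9, slack=6)
Line 9: ['emerald'] (min_width=7, slack=8)
Line 10: ['compound', 'cheese'] (min_width=15, slack=0)
Line 11: ['frog', 'golden'] (min_width=11, slack=4)
Line 12: ['this', 'time', 'up'] (min_width=12, slack=3)

Answer: compound cheese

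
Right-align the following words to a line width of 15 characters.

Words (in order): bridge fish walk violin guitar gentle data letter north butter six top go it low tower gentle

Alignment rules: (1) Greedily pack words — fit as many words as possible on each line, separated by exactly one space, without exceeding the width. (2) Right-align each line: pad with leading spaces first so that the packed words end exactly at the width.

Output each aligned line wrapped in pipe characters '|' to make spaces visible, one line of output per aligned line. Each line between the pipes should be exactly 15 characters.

Line 1: ['bridge', 'fish'] (min_width=11, slack=4)
Line 2: ['walk', 'violin'] (min_width=11, slack=4)
Line 3: ['guitar', 'gentle'] (min_width=13, slack=2)
Line 4: ['data', 'letter'] (min_width=11, slack=4)
Line 5: ['north', 'butter'] (min_width=12, slack=3)
Line 6: ['six', 'top', 'go', 'it'] (min_width=13, slack=2)
Line 7: ['low', 'tower'] (min_width=9, slack=6)
Line 8: ['gentle'] (min_width=6, slack=9)

Answer: |    bridge fish|
|    walk violin|
|  guitar gentle|
|    data letter|
|   north butter|
|  six top go it|
|      low tower|
|         gentle|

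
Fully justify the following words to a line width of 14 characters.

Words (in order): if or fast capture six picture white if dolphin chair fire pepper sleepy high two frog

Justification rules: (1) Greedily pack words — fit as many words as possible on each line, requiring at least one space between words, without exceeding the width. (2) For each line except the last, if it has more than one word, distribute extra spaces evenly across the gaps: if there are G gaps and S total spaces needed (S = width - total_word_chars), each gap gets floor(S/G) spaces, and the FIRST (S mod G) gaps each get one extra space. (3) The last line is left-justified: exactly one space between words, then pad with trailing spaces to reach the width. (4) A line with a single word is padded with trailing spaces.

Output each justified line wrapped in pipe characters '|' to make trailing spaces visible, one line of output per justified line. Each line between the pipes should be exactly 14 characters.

Line 1: ['if', 'or', 'fast'] (min_width=10, slack=4)
Line 2: ['capture', 'six'] (min_width=11, slack=3)
Line 3: ['picture', 'white'] (min_width=13, slack=1)
Line 4: ['if', 'dolphin'] (min_width=10, slack=4)
Line 5: ['chair', 'fire'] (min_width=10, slack=4)
Line 6: ['pepper', 'sleepy'] (min_width=13, slack=1)
Line 7: ['high', 'two', 'frog'] (min_width=13, slack=1)

Answer: |if   or   fast|
|capture    six|
|picture  white|
|if     dolphin|
|chair     fire|
|pepper  sleepy|
|high two frog |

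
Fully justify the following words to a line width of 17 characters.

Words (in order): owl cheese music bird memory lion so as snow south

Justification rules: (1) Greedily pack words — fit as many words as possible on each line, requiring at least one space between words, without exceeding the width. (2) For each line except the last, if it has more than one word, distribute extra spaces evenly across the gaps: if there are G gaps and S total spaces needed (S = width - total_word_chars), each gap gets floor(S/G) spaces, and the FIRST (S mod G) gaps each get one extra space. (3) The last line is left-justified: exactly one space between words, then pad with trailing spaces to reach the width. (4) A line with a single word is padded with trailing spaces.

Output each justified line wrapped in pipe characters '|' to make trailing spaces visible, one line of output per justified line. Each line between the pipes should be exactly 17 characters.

Line 1: ['owl', 'cheese', 'music'] (min_width=16, slack=1)
Line 2: ['bird', 'memory', 'lion'] (min_width=16, slack=1)
Line 3: ['so', 'as', 'snow', 'south'] (min_width=16, slack=1)

Answer: |owl  cheese music|
|bird  memory lion|
|so as snow south |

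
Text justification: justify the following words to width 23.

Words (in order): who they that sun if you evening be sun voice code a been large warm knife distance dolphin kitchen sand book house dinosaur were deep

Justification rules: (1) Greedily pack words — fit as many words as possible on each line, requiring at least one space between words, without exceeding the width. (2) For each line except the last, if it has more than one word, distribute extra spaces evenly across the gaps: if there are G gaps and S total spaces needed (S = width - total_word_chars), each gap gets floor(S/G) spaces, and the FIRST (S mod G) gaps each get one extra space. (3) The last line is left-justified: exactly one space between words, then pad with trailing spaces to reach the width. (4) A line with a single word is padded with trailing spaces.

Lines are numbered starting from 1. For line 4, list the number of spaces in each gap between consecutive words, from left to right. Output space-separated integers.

Line 1: ['who', 'they', 'that', 'sun', 'if'] (min_width=20, slack=3)
Line 2: ['you', 'evening', 'be', 'sun'] (min_width=18, slack=5)
Line 3: ['voice', 'code', 'a', 'been', 'large'] (min_width=23, slack=0)
Line 4: ['warm', 'knife', 'distance'] (min_width=19, slack=4)
Line 5: ['dolphin', 'kitchen', 'sand'] (min_width=20, slack=3)
Line 6: ['book', 'house', 'dinosaur'] (min_width=19, slack=4)
Line 7: ['were', 'deep'] (min_width=9, slack=14)

Answer: 3 3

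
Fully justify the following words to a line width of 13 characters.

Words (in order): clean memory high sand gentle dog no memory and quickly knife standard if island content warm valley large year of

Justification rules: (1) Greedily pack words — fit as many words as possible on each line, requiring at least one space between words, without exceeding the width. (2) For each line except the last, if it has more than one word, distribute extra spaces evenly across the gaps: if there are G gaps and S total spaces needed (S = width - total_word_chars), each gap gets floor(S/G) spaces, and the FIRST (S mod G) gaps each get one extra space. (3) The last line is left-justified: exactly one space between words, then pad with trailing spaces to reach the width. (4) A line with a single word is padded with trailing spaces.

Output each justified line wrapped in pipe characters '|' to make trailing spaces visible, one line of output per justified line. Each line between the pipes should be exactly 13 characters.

Line 1: ['clean', 'memory'] (min_width=12, slack=1)
Line 2: ['high', 'sand'] (min_width=9, slack=4)
Line 3: ['gentle', 'dog', 'no'] (min_width=13, slack=0)
Line 4: ['memory', 'and'] (min_width=10, slack=3)
Line 5: ['quickly', 'knife'] (min_width=13, slack=0)
Line 6: ['standard', 'if'] (min_width=11, slack=2)
Line 7: ['island'] (min_width=6, slack=7)
Line 8: ['content', 'warm'] (min_width=12, slack=1)
Line 9: ['valley', 'large'] (min_width=12, slack=1)
Line 10: ['year', 'of'] (min_width=7, slack=6)

Answer: |clean  memory|
|high     sand|
|gentle dog no|
|memory    and|
|quickly knife|
|standard   if|
|island       |
|content  warm|
|valley  large|
|year of      |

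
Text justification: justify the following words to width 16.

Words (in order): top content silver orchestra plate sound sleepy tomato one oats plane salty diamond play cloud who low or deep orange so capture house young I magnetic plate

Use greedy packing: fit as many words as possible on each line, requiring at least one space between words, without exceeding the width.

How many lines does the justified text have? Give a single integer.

Line 1: ['top', 'content'] (min_width=11, slack=5)
Line 2: ['silver', 'orchestra'] (min_width=16, slack=0)
Line 3: ['plate', 'sound'] (min_width=11, slack=5)
Line 4: ['sleepy', 'tomato'] (min_width=13, slack=3)
Line 5: ['one', 'oats', 'plane'] (min_width=14, slack=2)
Line 6: ['salty', 'diamond'] (min_width=13, slack=3)
Line 7: ['play', 'cloud', 'who'] (min_width=14, slack=2)
Line 8: ['low', 'or', 'deep'] (min_width=11, slack=5)
Line 9: ['orange', 'so'] (min_width=9, slack=7)
Line 10: ['capture', 'house'] (min_width=13, slack=3)
Line 11: ['young', 'I', 'magnetic'] (min_width=16, slack=0)
Line 12: ['plate'] (min_width=5, slack=11)
Total lines: 12

Answer: 12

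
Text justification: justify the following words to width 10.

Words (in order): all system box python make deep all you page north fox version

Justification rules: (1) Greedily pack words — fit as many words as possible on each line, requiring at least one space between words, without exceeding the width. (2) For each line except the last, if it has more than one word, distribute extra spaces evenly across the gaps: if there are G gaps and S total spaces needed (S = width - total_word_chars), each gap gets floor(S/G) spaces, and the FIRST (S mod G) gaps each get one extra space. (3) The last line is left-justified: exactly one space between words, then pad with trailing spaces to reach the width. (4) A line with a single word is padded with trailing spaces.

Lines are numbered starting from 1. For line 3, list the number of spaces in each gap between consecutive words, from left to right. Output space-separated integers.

Answer: 2

Derivation:
Line 1: ['all', 'system'] (min_width=10, slack=0)
Line 2: ['box', 'python'] (min_width=10, slack=0)
Line 3: ['make', 'deep'] (min_width=9, slack=1)
Line 4: ['all', 'you'] (min_width=7, slack=3)
Line 5: ['page', 'north'] (min_width=10, slack=0)
Line 6: ['fox'] (min_width=3, slack=7)
Line 7: ['version'] (min_width=7, slack=3)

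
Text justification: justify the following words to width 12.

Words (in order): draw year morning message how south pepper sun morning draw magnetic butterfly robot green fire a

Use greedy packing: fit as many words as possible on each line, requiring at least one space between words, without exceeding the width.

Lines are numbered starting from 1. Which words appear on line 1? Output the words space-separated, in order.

Line 1: ['draw', 'year'] (min_width=9, slack=3)
Line 2: ['morning'] (min_width=7, slack=5)
Line 3: ['message', 'how'] (min_width=11, slack=1)
Line 4: ['south', 'pepper'] (min_width=12, slack=0)
Line 5: ['sun', 'morning'] (min_width=11, slack=1)
Line 6: ['draw'] (min_width=4, slack=8)
Line 7: ['magnetic'] (min_width=8, slack=4)
Line 8: ['butterfly'] (min_width=9, slack=3)
Line 9: ['robot', 'green'] (min_width=11, slack=1)
Line 10: ['fire', 'a'] (min_width=6, slack=6)

Answer: draw year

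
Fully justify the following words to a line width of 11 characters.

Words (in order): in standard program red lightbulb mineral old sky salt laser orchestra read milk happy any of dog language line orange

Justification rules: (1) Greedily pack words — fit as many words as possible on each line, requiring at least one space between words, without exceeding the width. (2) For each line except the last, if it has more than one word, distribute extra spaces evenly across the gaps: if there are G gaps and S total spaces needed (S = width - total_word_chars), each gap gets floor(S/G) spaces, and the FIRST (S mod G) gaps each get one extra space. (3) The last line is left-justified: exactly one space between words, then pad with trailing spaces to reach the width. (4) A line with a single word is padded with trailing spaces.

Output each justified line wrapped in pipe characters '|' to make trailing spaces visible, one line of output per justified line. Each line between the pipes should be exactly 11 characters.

Answer: |in standard|
|program red|
|lightbulb  |
|mineral old|
|sky    salt|
|laser      |
|orchestra  |
|read   milk|
|happy   any|
|of      dog|
|language   |
|line orange|

Derivation:
Line 1: ['in', 'standard'] (min_width=11, slack=0)
Line 2: ['program', 'red'] (min_width=11, slack=0)
Line 3: ['lightbulb'] (min_width=9, slack=2)
Line 4: ['mineral', 'old'] (min_width=11, slack=0)
Line 5: ['sky', 'salt'] (min_width=8, slack=3)
Line 6: ['laser'] (min_width=5, slack=6)
Line 7: ['orchestra'] (min_width=9, slack=2)
Line 8: ['read', 'milk'] (min_width=9, slack=2)
Line 9: ['happy', 'any'] (min_width=9, slack=2)
Line 10: ['of', 'dog'] (min_width=6, slack=5)
Line 11: ['language'] (min_width=8, slack=3)
Line 12: ['line', 'orange'] (min_width=11, slack=0)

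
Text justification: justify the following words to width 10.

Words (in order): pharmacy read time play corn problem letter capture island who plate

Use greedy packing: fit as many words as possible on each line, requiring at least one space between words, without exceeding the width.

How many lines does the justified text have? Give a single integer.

Line 1: ['pharmacy'] (min_width=8, slack=2)
Line 2: ['read', 'time'] (min_width=9, slack=1)
Line 3: ['play', 'corn'] (min_width=9, slack=1)
Line 4: ['problem'] (min_width=7, slack=3)
Line 5: ['letter'] (min_width=6, slack=4)
Line 6: ['capture'] (min_width=7, slack=3)
Line 7: ['island', 'who'] (min_width=10, slack=0)
Line 8: ['plate'] (min_width=5, slack=5)
Total lines: 8

Answer: 8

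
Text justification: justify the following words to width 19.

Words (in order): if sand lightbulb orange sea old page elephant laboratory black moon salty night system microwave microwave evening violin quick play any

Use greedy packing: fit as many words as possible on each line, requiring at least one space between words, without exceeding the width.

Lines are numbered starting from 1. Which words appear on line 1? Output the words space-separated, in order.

Line 1: ['if', 'sand', 'lightbulb'] (min_width=17, slack=2)
Line 2: ['orange', 'sea', 'old', 'page'] (min_width=19, slack=0)
Line 3: ['elephant', 'laboratory'] (min_width=19, slack=0)
Line 4: ['black', 'moon', 'salty'] (min_width=16, slack=3)
Line 5: ['night', 'system'] (min_width=12, slack=7)
Line 6: ['microwave', 'microwave'] (min_width=19, slack=0)
Line 7: ['evening', 'violin'] (min_width=14, slack=5)
Line 8: ['quick', 'play', 'any'] (min_width=14, slack=5)

Answer: if sand lightbulb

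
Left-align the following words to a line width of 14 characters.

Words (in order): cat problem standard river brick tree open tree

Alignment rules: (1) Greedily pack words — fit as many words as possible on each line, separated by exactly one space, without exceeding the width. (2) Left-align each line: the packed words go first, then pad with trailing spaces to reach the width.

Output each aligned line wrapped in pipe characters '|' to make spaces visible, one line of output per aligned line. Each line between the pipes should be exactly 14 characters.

Line 1: ['cat', 'problem'] (min_width=11, slack=3)
Line 2: ['standard', 'river'] (min_width=14, slack=0)
Line 3: ['brick', 'tree'] (min_width=10, slack=4)
Line 4: ['open', 'tree'] (min_width=9, slack=5)

Answer: |cat problem   |
|standard river|
|brick tree    |
|open tree     |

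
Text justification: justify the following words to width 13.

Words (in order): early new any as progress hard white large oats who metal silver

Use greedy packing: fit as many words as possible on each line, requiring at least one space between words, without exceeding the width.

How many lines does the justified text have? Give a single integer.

Line 1: ['early', 'new', 'any'] (min_width=13, slack=0)
Line 2: ['as', 'progress'] (min_width=11, slack=2)
Line 3: ['hard', 'white'] (min_width=10, slack=3)
Line 4: ['large', 'oats'] (min_width=10, slack=3)
Line 5: ['who', 'metal'] (min_width=9, slack=4)
Line 6: ['silver'] (min_width=6, slack=7)
Total lines: 6

Answer: 6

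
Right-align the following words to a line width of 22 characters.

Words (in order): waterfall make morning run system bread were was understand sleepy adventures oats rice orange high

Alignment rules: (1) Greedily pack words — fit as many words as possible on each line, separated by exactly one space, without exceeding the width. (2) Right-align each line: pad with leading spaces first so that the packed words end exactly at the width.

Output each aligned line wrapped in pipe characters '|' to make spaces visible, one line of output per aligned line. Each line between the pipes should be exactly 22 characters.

Answer: |waterfall make morning|
| run system bread were|
| was understand sleepy|
|  adventures oats rice|
|           orange high|

Derivation:
Line 1: ['waterfall', 'make', 'morning'] (min_width=22, slack=0)
Line 2: ['run', 'system', 'bread', 'were'] (min_width=21, slack=1)
Line 3: ['was', 'understand', 'sleepy'] (min_width=21, slack=1)
Line 4: ['adventures', 'oats', 'rice'] (min_width=20, slack=2)
Line 5: ['orange', 'high'] (min_width=11, slack=11)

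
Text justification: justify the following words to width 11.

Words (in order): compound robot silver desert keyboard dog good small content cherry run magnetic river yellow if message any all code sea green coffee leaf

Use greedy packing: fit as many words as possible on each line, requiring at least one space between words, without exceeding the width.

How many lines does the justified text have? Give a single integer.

Answer: 16

Derivation:
Line 1: ['compound'] (min_width=8, slack=3)
Line 2: ['robot'] (min_width=5, slack=6)
Line 3: ['silver'] (min_width=6, slack=5)
Line 4: ['desert'] (min_width=6, slack=5)
Line 5: ['keyboard'] (min_width=8, slack=3)
Line 6: ['dog', 'good'] (min_width=8, slack=3)
Line 7: ['small'] (min_width=5, slack=6)
Line 8: ['content'] (min_width=7, slack=4)
Line 9: ['cherry', 'run'] (min_width=10, slack=1)
Line 10: ['magnetic'] (min_width=8, slack=3)
Line 11: ['river'] (min_width=5, slack=6)
Line 12: ['yellow', 'if'] (min_width=9, slack=2)
Line 13: ['message', 'any'] (min_width=11, slack=0)
Line 14: ['all', 'code'] (min_width=8, slack=3)
Line 15: ['sea', 'green'] (min_width=9, slack=2)
Line 16: ['coffee', 'leaf'] (min_width=11, slack=0)
Total lines: 16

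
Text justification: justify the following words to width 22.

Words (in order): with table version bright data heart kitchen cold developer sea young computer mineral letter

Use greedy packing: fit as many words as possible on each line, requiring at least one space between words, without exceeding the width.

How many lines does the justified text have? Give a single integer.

Line 1: ['with', 'table', 'version'] (min_width=18, slack=4)
Line 2: ['bright', 'data', 'heart'] (min_width=17, slack=5)
Line 3: ['kitchen', 'cold', 'developer'] (min_width=22, slack=0)
Line 4: ['sea', 'young', 'computer'] (min_width=18, slack=4)
Line 5: ['mineral', 'letter'] (min_width=14, slack=8)
Total lines: 5

Answer: 5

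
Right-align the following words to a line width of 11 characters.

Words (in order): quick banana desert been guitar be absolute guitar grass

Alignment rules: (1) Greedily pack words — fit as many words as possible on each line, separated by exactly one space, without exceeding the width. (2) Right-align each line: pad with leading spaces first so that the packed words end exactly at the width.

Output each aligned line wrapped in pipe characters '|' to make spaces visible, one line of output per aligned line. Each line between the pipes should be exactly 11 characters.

Line 1: ['quick'] (min_width=5, slack=6)
Line 2: ['banana'] (min_width=6, slack=5)
Line 3: ['desert', 'been'] (min_width=11, slack=0)
Line 4: ['guitar', 'be'] (min_width=9, slack=2)
Line 5: ['absolute'] (min_width=8, slack=3)
Line 6: ['guitar'] (min_width=6, slack=5)
Line 7: ['grass'] (min_width=5, slack=6)

Answer: |      quick|
|     banana|
|desert been|
|  guitar be|
|   absolute|
|     guitar|
|      grass|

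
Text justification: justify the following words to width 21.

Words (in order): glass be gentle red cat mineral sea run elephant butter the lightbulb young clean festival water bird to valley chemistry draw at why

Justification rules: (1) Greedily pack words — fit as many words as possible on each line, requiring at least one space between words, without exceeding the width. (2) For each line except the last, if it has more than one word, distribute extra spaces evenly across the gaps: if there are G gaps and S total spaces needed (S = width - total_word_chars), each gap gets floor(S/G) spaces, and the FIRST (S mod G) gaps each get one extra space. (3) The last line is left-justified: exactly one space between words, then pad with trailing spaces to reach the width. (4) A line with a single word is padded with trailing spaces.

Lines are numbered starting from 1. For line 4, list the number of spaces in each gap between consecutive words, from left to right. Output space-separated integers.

Answer: 1 1

Derivation:
Line 1: ['glass', 'be', 'gentle', 'red'] (min_width=19, slack=2)
Line 2: ['cat', 'mineral', 'sea', 'run'] (min_width=19, slack=2)
Line 3: ['elephant', 'butter', 'the'] (min_width=19, slack=2)
Line 4: ['lightbulb', 'young', 'clean'] (min_width=21, slack=0)
Line 5: ['festival', 'water', 'bird'] (min_width=19, slack=2)
Line 6: ['to', 'valley', 'chemistry'] (min_width=19, slack=2)
Line 7: ['draw', 'at', 'why'] (min_width=11, slack=10)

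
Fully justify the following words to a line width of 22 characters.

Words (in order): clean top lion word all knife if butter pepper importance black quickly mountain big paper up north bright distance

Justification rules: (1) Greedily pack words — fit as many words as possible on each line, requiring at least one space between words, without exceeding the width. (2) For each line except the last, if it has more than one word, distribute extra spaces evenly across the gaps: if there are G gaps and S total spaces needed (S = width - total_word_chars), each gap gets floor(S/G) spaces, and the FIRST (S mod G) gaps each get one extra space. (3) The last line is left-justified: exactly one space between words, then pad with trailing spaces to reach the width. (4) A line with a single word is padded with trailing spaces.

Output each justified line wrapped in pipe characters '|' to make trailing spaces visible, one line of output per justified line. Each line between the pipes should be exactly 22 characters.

Line 1: ['clean', 'top', 'lion', 'word'] (min_width=19, slack=3)
Line 2: ['all', 'knife', 'if', 'butter'] (min_width=19, slack=3)
Line 3: ['pepper', 'importance'] (min_width=17, slack=5)
Line 4: ['black', 'quickly', 'mountain'] (min_width=22, slack=0)
Line 5: ['big', 'paper', 'up', 'north'] (min_width=18, slack=4)
Line 6: ['bright', 'distance'] (min_width=15, slack=7)

Answer: |clean  top  lion  word|
|all  knife  if  butter|
|pepper      importance|
|black quickly mountain|
|big   paper  up  north|
|bright distance       |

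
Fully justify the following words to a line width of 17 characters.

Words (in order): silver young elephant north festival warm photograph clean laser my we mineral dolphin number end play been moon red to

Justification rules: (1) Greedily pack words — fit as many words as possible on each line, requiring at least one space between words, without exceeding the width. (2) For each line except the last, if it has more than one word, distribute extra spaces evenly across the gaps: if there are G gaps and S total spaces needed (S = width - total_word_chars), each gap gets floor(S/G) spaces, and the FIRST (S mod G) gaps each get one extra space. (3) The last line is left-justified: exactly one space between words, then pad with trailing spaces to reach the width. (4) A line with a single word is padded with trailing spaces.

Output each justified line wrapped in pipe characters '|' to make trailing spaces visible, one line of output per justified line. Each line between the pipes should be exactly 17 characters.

Line 1: ['silver', 'young'] (min_width=12, slack=5)
Line 2: ['elephant', 'north'] (min_width=14, slack=3)
Line 3: ['festival', 'warm'] (min_width=13, slack=4)
Line 4: ['photograph', 'clean'] (min_width=16, slack=1)
Line 5: ['laser', 'my', 'we'] (min_width=11, slack=6)
Line 6: ['mineral', 'dolphin'] (min_width=15, slack=2)
Line 7: ['number', 'end', 'play'] (min_width=15, slack=2)
Line 8: ['been', 'moon', 'red', 'to'] (min_width=16, slack=1)

Answer: |silver      young|
|elephant    north|
|festival     warm|
|photograph  clean|
|laser    my    we|
|mineral   dolphin|
|number  end  play|
|been moon red to |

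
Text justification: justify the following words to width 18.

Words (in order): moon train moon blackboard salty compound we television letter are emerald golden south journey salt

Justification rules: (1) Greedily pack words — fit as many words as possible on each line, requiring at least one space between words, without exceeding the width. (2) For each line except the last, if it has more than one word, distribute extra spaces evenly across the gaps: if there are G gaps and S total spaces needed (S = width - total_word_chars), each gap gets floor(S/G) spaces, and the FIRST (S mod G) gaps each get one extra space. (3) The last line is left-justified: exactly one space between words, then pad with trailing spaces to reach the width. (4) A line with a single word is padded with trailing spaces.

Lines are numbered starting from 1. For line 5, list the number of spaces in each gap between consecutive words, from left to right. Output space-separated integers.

Line 1: ['moon', 'train', 'moon'] (min_width=15, slack=3)
Line 2: ['blackboard', 'salty'] (min_width=16, slack=2)
Line 3: ['compound', 'we'] (min_width=11, slack=7)
Line 4: ['television', 'letter'] (min_width=17, slack=1)
Line 5: ['are', 'emerald', 'golden'] (min_width=18, slack=0)
Line 6: ['south', 'journey', 'salt'] (min_width=18, slack=0)

Answer: 1 1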